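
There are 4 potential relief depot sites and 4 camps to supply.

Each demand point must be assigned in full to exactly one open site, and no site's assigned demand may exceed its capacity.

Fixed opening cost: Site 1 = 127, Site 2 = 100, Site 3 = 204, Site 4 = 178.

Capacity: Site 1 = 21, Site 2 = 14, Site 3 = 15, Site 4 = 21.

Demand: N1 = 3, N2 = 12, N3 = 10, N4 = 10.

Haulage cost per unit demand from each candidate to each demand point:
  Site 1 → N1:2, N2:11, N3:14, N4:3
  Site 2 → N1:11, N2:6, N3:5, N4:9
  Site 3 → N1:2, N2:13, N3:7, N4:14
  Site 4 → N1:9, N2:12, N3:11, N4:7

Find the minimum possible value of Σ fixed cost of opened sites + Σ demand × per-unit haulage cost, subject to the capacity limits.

609

Open {Site 1, Site 2, Site 3}; cheapest assignment that respects the capacities:
  Site 1 (cap 21, load 13): N1, N4 — cost 3×2 + 10×3 = 36
  Site 2 (cap 14, load 12): N2 — cost 12×6 = 72
  Site 3 (cap 15, load 10): N3 — cost 10×7 = 70
  Shipping 178, fixed 431 → total 609.
  Any other capacity-feasible assignment to {Site 1, Site 2, Site 3} ships for at least 178.
Compare {Site 1, Site 4}: its best feasible assignment gives total 623.
Compare {Site 1, Site 2, Site 4}: its best feasible assignment gives total 623.
Every other set of open sites that can feasibly serve all demand totals ≥ 623 even under its best assignment. Minimum: 609.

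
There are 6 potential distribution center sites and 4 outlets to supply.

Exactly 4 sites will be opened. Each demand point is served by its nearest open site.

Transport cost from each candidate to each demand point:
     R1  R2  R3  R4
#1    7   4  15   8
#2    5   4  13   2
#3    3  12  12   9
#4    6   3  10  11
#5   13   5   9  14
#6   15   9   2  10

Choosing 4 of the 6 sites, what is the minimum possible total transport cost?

Open {#2, #3, #4, #6}.
  R1→#3 3, R2→#4 3, R3→#6 2, R4→#2 2  ⇒ total 10.
Compare {#1, #2, #3, #6}: total 11.
Compare {#2, #3, #5, #6}: total 11.
No size-4 selection does better; minimum is 10.

10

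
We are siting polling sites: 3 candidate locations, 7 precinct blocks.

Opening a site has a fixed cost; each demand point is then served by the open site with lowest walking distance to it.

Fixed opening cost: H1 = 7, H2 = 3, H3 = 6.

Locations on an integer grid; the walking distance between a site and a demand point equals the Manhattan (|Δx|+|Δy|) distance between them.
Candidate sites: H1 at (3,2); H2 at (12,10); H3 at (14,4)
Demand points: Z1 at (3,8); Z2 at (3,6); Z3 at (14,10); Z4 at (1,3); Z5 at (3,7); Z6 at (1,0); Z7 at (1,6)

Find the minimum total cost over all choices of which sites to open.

40

Open {H1, H2}: assign each demand point to its cheapest open site.
  Z1→H1 6, Z2→H1 4, Z3→H2 2, Z4→H1 3, Z5→H1 5, Z6→H1 4, Z7→H1 6
  walking distance 30, fixed 10 → total 40.
Compare {H1, H2, H3}: walking distance 30 + fixed 16 = 46.
Compare {H1, H3}: walking distance 34 + fixed 13 = 47.
Compare {H1}: walking distance 47 + fixed 7 = 54.
All other subsets cost ≥ 46. Minimum total cost: 40.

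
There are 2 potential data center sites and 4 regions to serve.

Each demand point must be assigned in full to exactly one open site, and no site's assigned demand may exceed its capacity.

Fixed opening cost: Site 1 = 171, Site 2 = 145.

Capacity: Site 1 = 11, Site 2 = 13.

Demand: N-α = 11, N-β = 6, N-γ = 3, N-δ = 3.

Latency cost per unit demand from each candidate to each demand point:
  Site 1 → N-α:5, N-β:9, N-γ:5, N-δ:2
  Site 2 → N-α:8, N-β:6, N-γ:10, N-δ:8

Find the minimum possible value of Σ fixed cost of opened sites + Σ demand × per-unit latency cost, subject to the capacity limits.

Open {Site 1, Site 2}; cheapest assignment that respects the capacities:
  Site 1 (cap 11, load 11): N-α — cost 11×5 = 55
  Site 2 (cap 13, load 12): N-β, N-γ, N-δ — cost 6×6 + 3×10 + 3×8 = 90
  Shipping 145, fixed 316 → total 461.
  Any other capacity-feasible assignment to {Site 1, Site 2} ships for at least 145.
Total demand is 23 and no other set of sites has combined capacity ≥ 23, so {Site 1, Site 2} is the only feasible choice of open sites. Minimum: 461.

461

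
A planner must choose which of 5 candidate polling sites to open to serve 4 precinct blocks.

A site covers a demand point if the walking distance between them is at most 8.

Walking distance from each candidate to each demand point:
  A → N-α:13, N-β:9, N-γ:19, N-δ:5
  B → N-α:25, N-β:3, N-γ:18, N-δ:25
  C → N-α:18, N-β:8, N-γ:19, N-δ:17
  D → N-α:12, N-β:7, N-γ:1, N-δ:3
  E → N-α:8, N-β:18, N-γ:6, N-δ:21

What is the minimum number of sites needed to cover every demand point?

Coverage sets (demand points within 8 of each site):
  A: {N-δ}
  B: {N-β}
  C: {N-β}
  D: {N-β, N-γ, N-δ}
  E: {N-α, N-γ}
No single site covers all 4 demand points.
But {D, E} covers everything, so the minimum is 2.

2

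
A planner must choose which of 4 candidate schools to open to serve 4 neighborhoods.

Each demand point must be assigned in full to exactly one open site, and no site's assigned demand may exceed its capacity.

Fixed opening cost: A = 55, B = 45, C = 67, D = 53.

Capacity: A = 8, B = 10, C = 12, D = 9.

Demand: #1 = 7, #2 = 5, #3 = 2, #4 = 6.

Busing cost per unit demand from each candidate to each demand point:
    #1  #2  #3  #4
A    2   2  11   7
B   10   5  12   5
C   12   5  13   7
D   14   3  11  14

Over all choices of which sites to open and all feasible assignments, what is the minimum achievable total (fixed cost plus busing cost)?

Open {A, B, D}; cheapest assignment that respects the capacities:
  A (cap 8, load 7): #1 — cost 7×2 = 14
  B (cap 10, load 6): #4 — cost 6×5 = 30
  D (cap 9, load 7): #2, #3 — cost 5×3 + 2×11 = 37
  Shipping 81, fixed 153 → total 234.
  Any other capacity-feasible assignment to {A, B, D} ships for at least 81.
Compare {A, B, C}: its best feasible assignment gives total 260.
Compare {A, C, D}: its best feasible assignment gives total 268.
Every other set of open sites that can feasibly serve all demand totals ≥ 260 even under its best assignment. Minimum: 234.

234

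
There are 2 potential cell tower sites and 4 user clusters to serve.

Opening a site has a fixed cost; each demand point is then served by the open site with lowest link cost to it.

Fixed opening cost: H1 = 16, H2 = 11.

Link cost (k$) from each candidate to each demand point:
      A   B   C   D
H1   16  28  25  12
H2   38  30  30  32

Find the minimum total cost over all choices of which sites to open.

97

Open {H1}: assign each demand point to its cheapest open site.
  A→H1 16, B→H1 28, C→H1 25, D→H1 12
  link cost 81, fixed 16 → total 97.
Compare {H1, H2}: link cost 81 + fixed 27 = 108.
Compare {H2}: link cost 130 + fixed 11 = 141.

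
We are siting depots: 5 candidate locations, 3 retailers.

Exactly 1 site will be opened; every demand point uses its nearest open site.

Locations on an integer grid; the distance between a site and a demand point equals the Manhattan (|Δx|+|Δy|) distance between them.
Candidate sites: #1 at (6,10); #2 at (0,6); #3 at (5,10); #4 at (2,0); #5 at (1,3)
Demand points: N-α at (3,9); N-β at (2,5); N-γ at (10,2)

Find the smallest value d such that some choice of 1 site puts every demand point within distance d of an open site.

10

Open {#4}.
  Farthest demand point is N-α at distance 10 (to #4); all others are ≤ 10.
With {#5} the worst case is 10.
With {#1} the worst case is 12.
No size-1 selection achieves below 10.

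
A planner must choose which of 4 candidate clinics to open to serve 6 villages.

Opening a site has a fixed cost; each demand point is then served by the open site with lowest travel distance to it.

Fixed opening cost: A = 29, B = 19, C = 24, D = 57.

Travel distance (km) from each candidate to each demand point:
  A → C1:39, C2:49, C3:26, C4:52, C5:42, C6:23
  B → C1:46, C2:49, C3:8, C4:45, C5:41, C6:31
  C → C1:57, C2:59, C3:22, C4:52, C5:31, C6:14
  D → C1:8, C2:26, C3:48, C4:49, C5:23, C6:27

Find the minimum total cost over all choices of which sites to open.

Open {B, D}: assign each demand point to its cheapest open site.
  C1→D 8, C2→D 26, C3→B 8, C4→B 45, C5→D 23, C6→D 27
  travel distance 137, fixed 76 → total 213.
Compare {C, D}: travel distance 142 + fixed 81 = 223.
Compare {B, C, D}: travel distance 124 + fixed 100 = 224.
Compare {B, C}: travel distance 193 + fixed 43 = 236.
All other subsets cost ≥ 223. Minimum total cost: 213.

213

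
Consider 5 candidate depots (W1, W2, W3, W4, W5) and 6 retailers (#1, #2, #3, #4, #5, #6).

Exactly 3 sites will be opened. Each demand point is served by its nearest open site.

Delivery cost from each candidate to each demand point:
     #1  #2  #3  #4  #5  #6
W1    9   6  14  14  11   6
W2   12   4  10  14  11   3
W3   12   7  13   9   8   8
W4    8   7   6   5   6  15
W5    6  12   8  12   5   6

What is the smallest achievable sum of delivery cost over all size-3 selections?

29

Open {W2, W4, W5}.
  #1→W5 6, #2→W2 4, #3→W4 6, #4→W4 5, #5→W5 5, #6→W2 3  ⇒ total 29.
Compare {W1, W2, W4}: total 32.
Compare {W2, W3, W4}: total 32.
No size-3 selection does better; minimum is 29.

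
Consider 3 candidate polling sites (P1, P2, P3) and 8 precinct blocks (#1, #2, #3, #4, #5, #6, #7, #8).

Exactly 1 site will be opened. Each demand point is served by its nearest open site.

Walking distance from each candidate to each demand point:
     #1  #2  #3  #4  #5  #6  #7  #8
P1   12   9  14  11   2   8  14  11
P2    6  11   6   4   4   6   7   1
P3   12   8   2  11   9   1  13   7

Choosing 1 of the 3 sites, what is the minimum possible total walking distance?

Open {P2}.
  #1→P2 6, #2→P2 11, #3→P2 6, #4→P2 4, #5→P2 4, #6→P2 6, #7→P2 7, #8→P2 1  ⇒ total 45.
Compare {P3}: total 63.
Compare {P1}: total 81.

45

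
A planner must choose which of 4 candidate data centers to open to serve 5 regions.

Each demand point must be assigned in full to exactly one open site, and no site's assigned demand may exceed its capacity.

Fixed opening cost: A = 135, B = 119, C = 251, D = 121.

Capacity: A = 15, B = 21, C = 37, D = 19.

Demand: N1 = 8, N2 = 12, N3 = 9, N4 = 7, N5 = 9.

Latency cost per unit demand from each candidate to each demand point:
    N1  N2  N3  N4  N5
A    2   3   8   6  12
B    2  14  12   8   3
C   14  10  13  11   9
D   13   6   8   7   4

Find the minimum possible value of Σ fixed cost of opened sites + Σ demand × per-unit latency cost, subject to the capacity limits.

575

Open {A, B, D}; cheapest assignment that respects the capacities:
  A (cap 15, load 12): N2 — cost 12×3 = 36
  B (cap 21, load 17): N1, N5 — cost 8×2 + 9×3 = 43
  D (cap 19, load 16): N3, N4 — cost 9×8 + 7×7 = 121
  Shipping 200, fixed 375 → total 575.
  Any other capacity-feasible assignment to {A, B, D} ships for at least 200.
Compare {B, C}: its best feasible assignment gives total 727.
Compare {A, C}: its best feasible assignment gives total 762.
Every other set of open sites that can feasibly serve all demand totals ≥ 727 even under its best assignment. Minimum: 575.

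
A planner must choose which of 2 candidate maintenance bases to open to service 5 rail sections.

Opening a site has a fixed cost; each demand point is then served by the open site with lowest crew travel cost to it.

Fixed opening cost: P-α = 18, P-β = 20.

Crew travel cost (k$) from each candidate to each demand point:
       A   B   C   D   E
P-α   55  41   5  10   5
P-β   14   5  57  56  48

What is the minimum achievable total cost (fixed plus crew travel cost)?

77

Open {P-α, P-β}: assign each demand point to its cheapest open site.
  A→P-β 14, B→P-β 5, C→P-α 5, D→P-α 10, E→P-α 5
  crew travel cost 39, fixed 38 → total 77.
Compare {P-α}: crew travel cost 116 + fixed 18 = 134.
Compare {P-β}: crew travel cost 180 + fixed 20 = 200.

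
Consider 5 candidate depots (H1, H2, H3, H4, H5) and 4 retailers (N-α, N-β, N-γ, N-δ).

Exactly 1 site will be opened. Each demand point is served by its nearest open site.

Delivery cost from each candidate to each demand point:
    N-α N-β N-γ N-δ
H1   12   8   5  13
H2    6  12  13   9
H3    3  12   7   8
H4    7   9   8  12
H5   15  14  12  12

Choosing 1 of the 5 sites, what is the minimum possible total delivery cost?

Open {H3}.
  N-α→H3 3, N-β→H3 12, N-γ→H3 7, N-δ→H3 8  ⇒ total 30.
Compare {H4}: total 36.
Compare {H1}: total 38.
No size-1 selection does better; minimum is 30.

30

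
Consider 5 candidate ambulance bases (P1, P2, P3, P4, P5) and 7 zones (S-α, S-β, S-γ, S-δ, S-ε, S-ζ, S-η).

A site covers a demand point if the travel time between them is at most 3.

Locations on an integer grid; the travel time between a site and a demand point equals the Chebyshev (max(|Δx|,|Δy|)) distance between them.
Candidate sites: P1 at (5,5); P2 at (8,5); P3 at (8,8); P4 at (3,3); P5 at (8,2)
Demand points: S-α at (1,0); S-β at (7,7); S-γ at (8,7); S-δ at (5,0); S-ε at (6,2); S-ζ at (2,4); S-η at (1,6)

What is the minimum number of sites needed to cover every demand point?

Coverage sets (demand points within 3 of each site):
  P1: {S-β, S-γ, S-ε, S-ζ}
  P2: {S-β, S-γ, S-ε}
  P3: {S-β, S-γ}
  P4: {S-α, S-δ, S-ε, S-ζ, S-η}
  P5: {S-δ, S-ε}
No single site covers all 7 demand points.
But {P1, P4} covers everything, so the minimum is 2.

2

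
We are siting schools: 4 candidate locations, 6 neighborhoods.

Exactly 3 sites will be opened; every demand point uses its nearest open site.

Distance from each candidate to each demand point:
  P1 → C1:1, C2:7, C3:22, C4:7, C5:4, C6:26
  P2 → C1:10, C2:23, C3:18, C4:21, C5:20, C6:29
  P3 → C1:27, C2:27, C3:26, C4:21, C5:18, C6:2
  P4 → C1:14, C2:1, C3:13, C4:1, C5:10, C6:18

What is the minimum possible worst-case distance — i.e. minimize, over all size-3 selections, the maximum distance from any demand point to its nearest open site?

Open {P1, P3, P4}.
  Farthest demand point is C3 at distance 13 (to P4); all others are ≤ 13.
With {P2, P3, P4} the worst case is 13.
With {P1, P2, P3} the worst case is 18.
No size-3 selection achieves below 13.

13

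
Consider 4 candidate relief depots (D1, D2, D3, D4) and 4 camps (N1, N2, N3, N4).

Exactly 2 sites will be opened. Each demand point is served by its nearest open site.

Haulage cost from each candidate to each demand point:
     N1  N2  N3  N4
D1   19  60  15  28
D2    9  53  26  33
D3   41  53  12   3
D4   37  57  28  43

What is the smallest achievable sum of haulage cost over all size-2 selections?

77

Open {D2, D3}.
  N1→D2 9, N2→D2 53, N3→D3 12, N4→D3 3  ⇒ total 77.
Compare {D1, D3}: total 87.
Compare {D1, D2}: total 105.
No size-2 selection does better; minimum is 77.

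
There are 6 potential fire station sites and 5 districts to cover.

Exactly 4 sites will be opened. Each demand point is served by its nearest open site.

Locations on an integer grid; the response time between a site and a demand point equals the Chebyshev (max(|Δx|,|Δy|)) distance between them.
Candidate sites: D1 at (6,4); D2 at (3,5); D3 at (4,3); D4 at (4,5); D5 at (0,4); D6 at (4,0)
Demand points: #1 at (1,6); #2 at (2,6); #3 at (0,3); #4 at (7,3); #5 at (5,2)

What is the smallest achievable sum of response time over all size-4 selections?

Open {D1, D2, D3, D5}.
  #1→D2 2, #2→D2 1, #3→D5 1, #4→D1 1, #5→D3 1  ⇒ total 6.
Compare {D1, D2, D4, D5}: total 7.
Compare {D1, D2, D5, D6}: total 7.
No size-4 selection does better; minimum is 6.

6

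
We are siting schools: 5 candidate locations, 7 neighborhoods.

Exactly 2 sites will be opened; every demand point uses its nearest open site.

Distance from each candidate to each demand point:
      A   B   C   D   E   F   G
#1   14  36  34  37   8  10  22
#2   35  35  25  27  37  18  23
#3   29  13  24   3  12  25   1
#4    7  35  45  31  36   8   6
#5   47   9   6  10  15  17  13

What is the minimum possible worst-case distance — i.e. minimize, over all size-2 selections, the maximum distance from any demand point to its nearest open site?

Open {#1, #5}.
  Farthest demand point is A at distance 14 (to #1); all others are ≤ 14.
With {#4, #5} the worst case is 15.
With {#1, #3} the worst case is 24.
No size-2 selection achieves below 14.

14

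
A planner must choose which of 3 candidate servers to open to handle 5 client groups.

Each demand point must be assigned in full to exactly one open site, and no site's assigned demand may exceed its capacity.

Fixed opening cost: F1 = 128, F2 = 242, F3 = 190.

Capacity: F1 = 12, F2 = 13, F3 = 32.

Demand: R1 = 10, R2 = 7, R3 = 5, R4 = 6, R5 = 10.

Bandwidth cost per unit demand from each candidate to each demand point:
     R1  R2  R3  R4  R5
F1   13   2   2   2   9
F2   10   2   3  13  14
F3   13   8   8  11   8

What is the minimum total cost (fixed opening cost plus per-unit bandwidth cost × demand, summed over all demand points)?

Open {F1, F3}; cheapest assignment that respects the capacities:
  F1 (cap 12, load 11): R3, R4 — cost 5×2 + 6×2 = 22
  F3 (cap 32, load 27): R1, R2, R5 — cost 10×13 + 7×8 + 10×8 = 266
  Shipping 288, fixed 318 → total 606.
  Any other capacity-feasible assignment to {F1, F3} ships for at least 288.
Compare {F2, F3}: its best feasible assignment gives total 737.
Compare {F1, F2, F3}: its best feasible assignment gives total 806.
Every other set of open sites that can feasibly serve all demand totals ≥ 737 even under its best assignment. Minimum: 606.

606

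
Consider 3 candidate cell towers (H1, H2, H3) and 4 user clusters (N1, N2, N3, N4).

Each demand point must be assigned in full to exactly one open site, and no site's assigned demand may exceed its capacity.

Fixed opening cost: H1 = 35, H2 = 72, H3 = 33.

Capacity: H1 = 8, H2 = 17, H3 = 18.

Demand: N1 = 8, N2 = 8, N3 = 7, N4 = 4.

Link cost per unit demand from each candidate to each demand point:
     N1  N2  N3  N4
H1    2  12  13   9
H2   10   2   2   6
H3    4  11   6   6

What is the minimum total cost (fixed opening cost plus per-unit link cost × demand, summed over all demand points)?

Open {H2, H3}; cheapest assignment that respects the capacities:
  H2 (cap 17, load 15): N2, N3 — cost 8×2 + 7×2 = 30
  H3 (cap 18, load 12): N1, N4 — cost 8×4 + 4×6 = 56
  Shipping 86, fixed 105 → total 191.
  Any other capacity-feasible assignment to {H2, H3} ships for at least 86.
Compare {H1, H2, H3}: its best feasible assignment gives total 210.
Every other set of open sites that can feasibly serve all demand totals ≥ 210 even under its best assignment. Minimum: 191.

191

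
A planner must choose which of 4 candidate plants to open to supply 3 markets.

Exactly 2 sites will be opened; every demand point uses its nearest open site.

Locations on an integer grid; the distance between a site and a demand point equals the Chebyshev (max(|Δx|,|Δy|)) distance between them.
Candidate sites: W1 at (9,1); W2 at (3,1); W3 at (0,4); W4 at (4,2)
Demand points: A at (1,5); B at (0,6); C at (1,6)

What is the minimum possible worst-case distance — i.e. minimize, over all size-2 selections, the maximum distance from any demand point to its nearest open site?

2

Open {W1, W3}.
  Farthest demand point is B at distance 2 (to W3); all others are ≤ 2.
With {W2, W3} the worst case is 2.
With {W3, W4} the worst case is 2.
No size-2 selection achieves below 2.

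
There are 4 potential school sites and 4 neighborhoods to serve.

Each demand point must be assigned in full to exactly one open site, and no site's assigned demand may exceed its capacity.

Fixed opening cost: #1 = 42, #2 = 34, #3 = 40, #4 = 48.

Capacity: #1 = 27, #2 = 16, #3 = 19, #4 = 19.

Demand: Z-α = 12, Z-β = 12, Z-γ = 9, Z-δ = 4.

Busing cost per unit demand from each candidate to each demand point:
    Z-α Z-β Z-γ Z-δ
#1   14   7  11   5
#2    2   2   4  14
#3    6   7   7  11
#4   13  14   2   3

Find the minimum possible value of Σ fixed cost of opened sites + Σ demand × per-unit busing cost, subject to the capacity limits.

248

Open {#2, #3, #4}; cheapest assignment that respects the capacities:
  #2 (cap 16, load 12): Z-β — cost 12×2 = 24
  #3 (cap 19, load 12): Z-α — cost 12×6 = 72
  #4 (cap 19, load 13): Z-γ, Z-δ — cost 9×2 + 4×3 = 30
  Shipping 126, fixed 122 → total 248.
  Any other capacity-feasible assignment to {#2, #3, #4} ships for at least 126.
Compare {#1, #2, #4}: its best feasible assignment gives total 262.
Compare {#1, #2, #3, #4}: its best feasible assignment gives total 290.
Every other set of open sites that can feasibly serve all demand totals ≥ 262 even under its best assignment. Minimum: 248.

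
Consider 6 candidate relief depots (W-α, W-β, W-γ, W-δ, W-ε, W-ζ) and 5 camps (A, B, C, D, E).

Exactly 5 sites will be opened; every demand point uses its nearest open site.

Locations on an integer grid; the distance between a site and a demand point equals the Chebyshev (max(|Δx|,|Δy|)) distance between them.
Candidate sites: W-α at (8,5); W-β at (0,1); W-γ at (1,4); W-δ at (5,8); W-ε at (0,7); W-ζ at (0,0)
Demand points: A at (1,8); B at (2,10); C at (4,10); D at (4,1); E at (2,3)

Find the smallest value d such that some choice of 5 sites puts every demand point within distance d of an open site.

Open {W-α, W-β, W-γ, W-δ, W-ε}.
  Farthest demand point is B at distance 3 (to W-δ); all others are ≤ 3.
With {W-α, W-γ, W-δ, W-ε, W-ζ} the worst case is 3.
With {W-β, W-γ, W-δ, W-ε, W-ζ} the worst case is 3.
No size-5 selection achieves below 3.

3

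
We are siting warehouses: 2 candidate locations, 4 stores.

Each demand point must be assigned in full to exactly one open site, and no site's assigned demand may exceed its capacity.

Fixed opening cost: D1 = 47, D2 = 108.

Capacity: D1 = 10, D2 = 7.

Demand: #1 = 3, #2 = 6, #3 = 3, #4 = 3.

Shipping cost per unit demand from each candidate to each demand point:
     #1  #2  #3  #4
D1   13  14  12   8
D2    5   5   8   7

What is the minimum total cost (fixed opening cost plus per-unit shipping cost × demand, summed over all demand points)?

284

Open {D1, D2}; cheapest assignment that respects the capacities:
  D1 (cap 10, load 9): #1, #3, #4 — cost 3×13 + 3×12 + 3×8 = 99
  D2 (cap 7, load 6): #2 — cost 6×5 = 30
  Shipping 129, fixed 155 → total 284.
  Any other capacity-feasible assignment to {D1, D2} ships for at least 129.
Total demand is 15 and no other set of sites has combined capacity ≥ 15, so {D1, D2} is the only feasible choice of open sites. Minimum: 284.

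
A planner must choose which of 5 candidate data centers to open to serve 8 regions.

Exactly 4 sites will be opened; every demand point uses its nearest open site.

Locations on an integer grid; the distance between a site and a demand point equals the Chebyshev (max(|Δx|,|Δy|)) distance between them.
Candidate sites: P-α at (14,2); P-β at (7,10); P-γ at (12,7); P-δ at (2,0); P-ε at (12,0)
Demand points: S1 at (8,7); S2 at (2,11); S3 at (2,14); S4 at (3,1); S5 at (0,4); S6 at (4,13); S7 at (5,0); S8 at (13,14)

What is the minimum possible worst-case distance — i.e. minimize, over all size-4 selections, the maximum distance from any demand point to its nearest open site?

6

Open {P-α, P-β, P-γ, P-δ}.
  Farthest demand point is S8 at distance 6 (to P-β); all others are ≤ 6.
With {P-α, P-β, P-δ, P-ε} the worst case is 6.
With {P-β, P-γ, P-δ, P-ε} the worst case is 6.
No size-4 selection achieves below 6.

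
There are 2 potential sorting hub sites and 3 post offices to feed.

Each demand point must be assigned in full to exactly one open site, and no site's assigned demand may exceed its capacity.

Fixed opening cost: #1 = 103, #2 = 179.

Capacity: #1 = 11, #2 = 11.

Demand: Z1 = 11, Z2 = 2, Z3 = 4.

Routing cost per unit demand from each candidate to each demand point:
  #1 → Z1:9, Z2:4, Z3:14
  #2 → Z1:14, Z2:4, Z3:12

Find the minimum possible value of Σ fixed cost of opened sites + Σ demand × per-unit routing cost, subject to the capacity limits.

437

Open {#1, #2}; cheapest assignment that respects the capacities:
  #1 (cap 11, load 11): Z1 — cost 11×9 = 99
  #2 (cap 11, load 6): Z2, Z3 — cost 2×4 + 4×12 = 56
  Shipping 155, fixed 282 → total 437.
  Any other capacity-feasible assignment to {#1, #2} ships for at least 155.
Total demand is 17 and no other set of sites has combined capacity ≥ 17, so {#1, #2} is the only feasible choice of open sites. Minimum: 437.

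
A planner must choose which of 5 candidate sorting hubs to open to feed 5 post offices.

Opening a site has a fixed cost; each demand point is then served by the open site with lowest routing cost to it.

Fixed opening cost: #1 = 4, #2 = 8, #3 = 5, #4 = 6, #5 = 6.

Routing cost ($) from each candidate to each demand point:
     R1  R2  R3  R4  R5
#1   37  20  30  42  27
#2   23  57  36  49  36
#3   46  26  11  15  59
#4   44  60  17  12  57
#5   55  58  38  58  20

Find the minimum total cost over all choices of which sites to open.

112

Open {#1, #2, #3, #5}: assign each demand point to its cheapest open site.
  R1→#2 23, R2→#1 20, R3→#3 11, R4→#3 15, R5→#5 20
  routing cost 89, fixed 23 → total 112.
Compare {#1, #2, #3}: routing cost 96 + fixed 17 = 113.
Compare {#2, #3, #5}: routing cost 95 + fixed 19 = 114.
Compare {#1, #2, #3, #4, #5}: routing cost 86 + fixed 29 = 115.
All other subsets cost ≥ 113. Minimum total cost: 112.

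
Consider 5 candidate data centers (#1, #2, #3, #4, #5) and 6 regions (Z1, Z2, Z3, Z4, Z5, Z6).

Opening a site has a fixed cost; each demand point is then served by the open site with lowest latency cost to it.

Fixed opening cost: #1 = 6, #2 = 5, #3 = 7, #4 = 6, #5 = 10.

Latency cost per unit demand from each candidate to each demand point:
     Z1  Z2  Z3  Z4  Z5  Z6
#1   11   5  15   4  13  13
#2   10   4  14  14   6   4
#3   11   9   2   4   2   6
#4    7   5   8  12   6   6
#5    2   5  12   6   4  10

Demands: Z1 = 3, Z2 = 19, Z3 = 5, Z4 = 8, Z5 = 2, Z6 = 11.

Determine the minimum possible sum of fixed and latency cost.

194

Open {#2, #3, #5}: assign each demand point to its cheapest open site.
  Z1→#5 3×2=6, Z2→#2 19×4=76, Z3→#3 5×2=10, Z4→#3 8×4=32, Z5→#3 2×2=4, Z6→#2 11×4=44
  latency cost 172, fixed 22 → total 194.
Compare {#1, #2, #3, #5}: latency cost 172 + fixed 28 = 200.
Compare {#2, #3, #4, #5}: latency cost 172 + fixed 28 = 200.
Compare {#2, #3, #4}: latency cost 187 + fixed 18 = 205.
All other subsets cost ≥ 200. Minimum total cost: 194.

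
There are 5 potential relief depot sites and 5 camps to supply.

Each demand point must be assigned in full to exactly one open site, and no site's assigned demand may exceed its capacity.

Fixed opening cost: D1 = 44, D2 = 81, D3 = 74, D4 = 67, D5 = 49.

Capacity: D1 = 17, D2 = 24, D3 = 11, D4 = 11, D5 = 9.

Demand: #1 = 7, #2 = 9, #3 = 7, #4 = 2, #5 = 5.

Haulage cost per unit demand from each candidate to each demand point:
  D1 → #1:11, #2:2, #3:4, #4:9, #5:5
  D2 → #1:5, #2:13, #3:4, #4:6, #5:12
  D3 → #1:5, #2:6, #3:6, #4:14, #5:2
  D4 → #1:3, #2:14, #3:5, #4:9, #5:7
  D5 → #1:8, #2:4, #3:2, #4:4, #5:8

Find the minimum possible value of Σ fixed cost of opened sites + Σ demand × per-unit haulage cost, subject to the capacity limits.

243

Open {D1, D2}; cheapest assignment that respects the capacities:
  D1 (cap 17, load 14): #2, #5 — cost 9×2 + 5×5 = 43
  D2 (cap 24, load 16): #1, #3, #4 — cost 7×5 + 7×4 + 2×6 = 75
  Shipping 118, fixed 125 → total 243.
  Any other capacity-feasible assignment to {D1, D2} ships for at least 118.
Compare {D1, D4, D5}: its best feasible assignment gives total 246.
Compare {D1, D3, D5}: its best feasible assignment gives total 267.
Every other set of open sites that can feasibly serve all demand totals ≥ 246 even under its best assignment. Minimum: 243.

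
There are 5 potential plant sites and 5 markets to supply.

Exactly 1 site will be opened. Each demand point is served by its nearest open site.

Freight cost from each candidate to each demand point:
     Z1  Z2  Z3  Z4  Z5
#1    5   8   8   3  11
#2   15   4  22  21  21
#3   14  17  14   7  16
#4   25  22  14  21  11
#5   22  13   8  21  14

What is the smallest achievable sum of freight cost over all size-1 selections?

Open {#1}.
  Z1→#1 5, Z2→#1 8, Z3→#1 8, Z4→#1 3, Z5→#1 11  ⇒ total 35.
Compare {#3}: total 68.
Compare {#5}: total 78.
No size-1 selection does better; minimum is 35.

35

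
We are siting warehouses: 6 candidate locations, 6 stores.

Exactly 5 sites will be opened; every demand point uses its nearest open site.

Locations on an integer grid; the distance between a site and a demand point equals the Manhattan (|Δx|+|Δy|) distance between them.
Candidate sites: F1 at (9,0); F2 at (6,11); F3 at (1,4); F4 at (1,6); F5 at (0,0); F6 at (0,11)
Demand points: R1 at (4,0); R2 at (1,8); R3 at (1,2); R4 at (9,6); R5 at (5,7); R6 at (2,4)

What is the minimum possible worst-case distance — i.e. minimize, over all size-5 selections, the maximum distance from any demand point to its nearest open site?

Open {F1, F2, F3, F4, F5}.
  Farthest demand point is R4 at distance 6 (to F1); all others are ≤ 6.
With {F1, F2, F3, F4, F6} the worst case is 6.
With {F1, F2, F3, F5, F6} the worst case is 6.
No size-5 selection achieves below 6.

6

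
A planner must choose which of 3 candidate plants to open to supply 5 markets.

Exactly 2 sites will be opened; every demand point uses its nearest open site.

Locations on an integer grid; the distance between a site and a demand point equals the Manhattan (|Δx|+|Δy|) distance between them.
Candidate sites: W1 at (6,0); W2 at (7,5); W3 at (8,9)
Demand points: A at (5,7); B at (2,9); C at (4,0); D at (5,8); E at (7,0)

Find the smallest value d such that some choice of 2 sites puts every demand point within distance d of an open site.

Open {W1, W3}.
  Farthest demand point is B at distance 6 (to W3); all others are ≤ 6.
With {W2, W3} the worst case is 8.
With {W1, W2} the worst case is 9.
No size-2 selection achieves below 6.

6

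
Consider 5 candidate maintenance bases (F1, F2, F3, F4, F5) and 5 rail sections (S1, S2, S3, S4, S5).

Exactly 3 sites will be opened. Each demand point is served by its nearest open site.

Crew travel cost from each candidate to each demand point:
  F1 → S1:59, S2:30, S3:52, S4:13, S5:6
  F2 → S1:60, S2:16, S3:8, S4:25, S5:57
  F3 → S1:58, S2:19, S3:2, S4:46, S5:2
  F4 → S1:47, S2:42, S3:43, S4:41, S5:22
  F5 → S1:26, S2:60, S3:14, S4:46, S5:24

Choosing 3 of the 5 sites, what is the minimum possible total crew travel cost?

62

Open {F1, F3, F5}.
  S1→F5 26, S2→F3 19, S3→F3 2, S4→F1 13, S5→F3 2  ⇒ total 62.
Compare {F1, F2, F5}: total 69.
Compare {F2, F3, F5}: total 71.
No size-3 selection does better; minimum is 62.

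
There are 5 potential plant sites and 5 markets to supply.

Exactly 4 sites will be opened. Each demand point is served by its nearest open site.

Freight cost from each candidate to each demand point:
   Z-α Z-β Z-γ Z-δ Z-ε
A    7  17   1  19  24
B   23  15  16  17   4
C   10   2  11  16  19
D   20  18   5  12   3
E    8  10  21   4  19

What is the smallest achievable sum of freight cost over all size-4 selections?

17

Open {A, C, D, E}.
  Z-α→A 7, Z-β→C 2, Z-γ→A 1, Z-δ→E 4, Z-ε→D 3  ⇒ total 17.
Compare {A, B, C, E}: total 18.
Compare {B, C, D, E}: total 22.
No size-4 selection does better; minimum is 17.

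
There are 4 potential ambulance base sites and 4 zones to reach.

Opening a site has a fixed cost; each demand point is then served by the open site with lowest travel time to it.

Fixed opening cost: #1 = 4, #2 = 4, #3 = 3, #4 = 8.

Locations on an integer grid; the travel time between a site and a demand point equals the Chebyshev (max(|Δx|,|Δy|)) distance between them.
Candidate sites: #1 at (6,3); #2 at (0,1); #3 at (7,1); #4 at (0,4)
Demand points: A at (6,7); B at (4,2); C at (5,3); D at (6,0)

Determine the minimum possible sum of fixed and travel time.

Open {#1}: assign each demand point to its cheapest open site.
  A→#1 4, B→#1 2, C→#1 1, D→#1 3
  travel time 10, fixed 4 → total 14.
Compare {#3}: travel time 12 + fixed 3 = 15.
Compare {#1, #3}: travel time 8 + fixed 7 = 15.
Compare {#1, #2}: travel time 10 + fixed 8 = 18.
All other subsets cost ≥ 15. Minimum total cost: 14.

14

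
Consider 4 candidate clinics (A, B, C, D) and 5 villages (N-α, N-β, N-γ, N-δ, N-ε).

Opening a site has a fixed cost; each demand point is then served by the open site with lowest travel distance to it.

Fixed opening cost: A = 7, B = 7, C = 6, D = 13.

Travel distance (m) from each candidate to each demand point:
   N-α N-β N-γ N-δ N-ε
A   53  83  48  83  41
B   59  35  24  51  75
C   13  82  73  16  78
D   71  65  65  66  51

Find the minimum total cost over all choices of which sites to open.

149

Open {A, B, C}: assign each demand point to its cheapest open site.
  N-α→C 13, N-β→B 35, N-γ→B 24, N-δ→C 16, N-ε→A 41
  travel distance 129, fixed 20 → total 149.
Compare {A, B, C, D}: travel distance 129 + fixed 33 = 162.
Compare {B, C, D}: travel distance 139 + fixed 26 = 165.
Compare {B, C}: travel distance 163 + fixed 13 = 176.
All other subsets cost ≥ 162. Minimum total cost: 149.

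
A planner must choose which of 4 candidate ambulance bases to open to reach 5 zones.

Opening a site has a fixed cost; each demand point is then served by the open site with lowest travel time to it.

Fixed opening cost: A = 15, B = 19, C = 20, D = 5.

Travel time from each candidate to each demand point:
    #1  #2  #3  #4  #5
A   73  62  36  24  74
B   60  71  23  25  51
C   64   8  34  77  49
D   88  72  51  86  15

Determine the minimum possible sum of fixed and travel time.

175

Open {B, C, D}: assign each demand point to its cheapest open site.
  #1→B 60, #2→C 8, #3→B 23, #4→B 25, #5→D 15
  travel time 131, fixed 44 → total 175.
Compare {A, C, D}: travel time 145 + fixed 40 = 185.
Compare {A, B, C, D}: travel time 130 + fixed 59 = 189.
Compare {B, C}: travel time 165 + fixed 39 = 204.
All other subsets cost ≥ 185. Minimum total cost: 175.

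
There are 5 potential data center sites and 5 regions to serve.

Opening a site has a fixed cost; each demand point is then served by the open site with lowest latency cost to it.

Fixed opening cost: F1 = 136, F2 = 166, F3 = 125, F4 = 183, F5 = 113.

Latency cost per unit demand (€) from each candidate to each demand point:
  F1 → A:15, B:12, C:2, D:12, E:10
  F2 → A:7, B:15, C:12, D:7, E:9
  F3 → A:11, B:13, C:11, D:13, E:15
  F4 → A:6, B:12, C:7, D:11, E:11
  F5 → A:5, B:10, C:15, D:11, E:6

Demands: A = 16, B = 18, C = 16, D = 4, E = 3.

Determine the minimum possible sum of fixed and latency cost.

603

Open {F1, F5}: assign each demand point to its cheapest open site.
  A→F5 16×5=80, B→F5 18×10=180, C→F1 16×2=32, D→F5 4×11=44, E→F5 3×6=18
  latency cost 354, fixed 249 → total 603.
Compare {F5}: latency cost 562 + fixed 113 = 675.
Compare {F4}: latency cost 501 + fixed 183 = 684.
Compare {F1}: latency cost 566 + fixed 136 = 702.
All other subsets cost ≥ 675. Minimum total cost: 603.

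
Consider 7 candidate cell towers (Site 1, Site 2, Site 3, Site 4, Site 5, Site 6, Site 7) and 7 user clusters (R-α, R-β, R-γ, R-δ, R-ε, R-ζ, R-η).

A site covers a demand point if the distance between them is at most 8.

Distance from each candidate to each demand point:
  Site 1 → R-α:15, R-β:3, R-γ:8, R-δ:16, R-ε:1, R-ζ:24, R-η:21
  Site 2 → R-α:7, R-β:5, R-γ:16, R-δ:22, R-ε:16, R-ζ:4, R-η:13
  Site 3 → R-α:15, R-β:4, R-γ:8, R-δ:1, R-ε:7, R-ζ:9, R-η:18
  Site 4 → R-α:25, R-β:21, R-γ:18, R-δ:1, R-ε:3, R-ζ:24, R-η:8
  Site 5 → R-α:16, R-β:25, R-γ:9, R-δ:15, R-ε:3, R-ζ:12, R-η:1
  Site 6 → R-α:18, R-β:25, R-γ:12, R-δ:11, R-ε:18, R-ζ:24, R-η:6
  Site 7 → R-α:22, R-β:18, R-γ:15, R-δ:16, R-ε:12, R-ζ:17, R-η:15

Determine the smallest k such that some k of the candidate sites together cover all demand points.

Coverage sets (demand points within 8 of each site):
  Site 1: {R-β, R-γ, R-ε}
  Site 2: {R-α, R-β, R-ζ}
  Site 3: {R-β, R-γ, R-δ, R-ε}
  Site 4: {R-δ, R-ε, R-η}
  Site 5: {R-ε, R-η}
  Site 6: {R-η}
  Site 7: {}
No 2 sites suffice: every size-2 union leaves at least one demand point uncovered.
But {Site 1, Site 2, Site 4} covers everything, so the minimum is 3.

3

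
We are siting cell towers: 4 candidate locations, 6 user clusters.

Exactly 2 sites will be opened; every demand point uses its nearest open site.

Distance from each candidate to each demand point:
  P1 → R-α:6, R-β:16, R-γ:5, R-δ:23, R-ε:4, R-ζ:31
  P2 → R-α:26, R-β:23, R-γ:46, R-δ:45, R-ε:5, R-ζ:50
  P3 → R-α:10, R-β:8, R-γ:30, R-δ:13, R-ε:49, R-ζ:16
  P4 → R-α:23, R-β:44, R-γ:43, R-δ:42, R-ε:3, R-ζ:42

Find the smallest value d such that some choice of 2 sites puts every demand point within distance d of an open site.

16

Open {P1, P3}.
  Farthest demand point is R-ζ at distance 16 (to P3); all others are ≤ 16.
With {P2, P3} the worst case is 30.
With {P3, P4} the worst case is 30.
No size-2 selection achieves below 16.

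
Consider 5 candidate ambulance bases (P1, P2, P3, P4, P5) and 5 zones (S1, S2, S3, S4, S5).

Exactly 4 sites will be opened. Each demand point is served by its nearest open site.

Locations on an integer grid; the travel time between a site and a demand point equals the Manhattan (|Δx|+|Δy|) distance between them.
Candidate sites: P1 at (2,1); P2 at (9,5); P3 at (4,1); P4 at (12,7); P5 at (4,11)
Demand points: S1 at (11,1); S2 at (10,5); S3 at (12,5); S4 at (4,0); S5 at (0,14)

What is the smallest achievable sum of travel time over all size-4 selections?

17

Open {P2, P3, P4, P5}.
  S1→P2 6, S2→P2 1, S3→P4 2, S4→P3 1, S5→P5 7  ⇒ total 17.
Compare {P1, P2, P3, P5}: total 18.
Compare {P1, P2, P4, P5}: total 19.
No size-4 selection does better; minimum is 17.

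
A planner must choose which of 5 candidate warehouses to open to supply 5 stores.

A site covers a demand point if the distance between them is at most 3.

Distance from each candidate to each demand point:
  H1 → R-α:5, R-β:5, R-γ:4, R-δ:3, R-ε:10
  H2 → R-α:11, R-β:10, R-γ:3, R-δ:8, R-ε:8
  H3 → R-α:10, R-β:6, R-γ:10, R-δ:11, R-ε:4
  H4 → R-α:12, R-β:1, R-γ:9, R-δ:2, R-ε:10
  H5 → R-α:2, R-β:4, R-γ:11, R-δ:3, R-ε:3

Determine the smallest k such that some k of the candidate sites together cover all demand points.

3

Coverage sets (demand points within 3 of each site):
  H1: {R-δ}
  H2: {R-γ}
  H3: {}
  H4: {R-β, R-δ}
  H5: {R-α, R-δ, R-ε}
No 2 sites suffice: every size-2 union leaves at least one demand point uncovered.
But {H2, H4, H5} covers everything, so the minimum is 3.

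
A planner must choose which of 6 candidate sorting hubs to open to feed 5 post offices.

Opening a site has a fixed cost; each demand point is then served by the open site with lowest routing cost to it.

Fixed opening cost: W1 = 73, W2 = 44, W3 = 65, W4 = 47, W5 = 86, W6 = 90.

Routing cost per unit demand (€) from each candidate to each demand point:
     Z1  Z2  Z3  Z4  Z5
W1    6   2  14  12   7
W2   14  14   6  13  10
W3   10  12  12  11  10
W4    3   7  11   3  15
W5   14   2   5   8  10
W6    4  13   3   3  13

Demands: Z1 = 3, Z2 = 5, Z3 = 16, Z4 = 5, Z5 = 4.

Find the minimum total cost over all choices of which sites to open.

Open {W1, W6}: assign each demand point to its cheapest open site.
  Z1→W6 3×4=12, Z2→W1 5×2=10, Z3→W6 16×3=48, Z4→W6 5×3=15, Z5→W1 4×7=28
  routing cost 113, fixed 163 → total 276.
Compare {W6}: routing cost 192 + fixed 90 = 282.
Compare {W2, W4}: routing cost 195 + fixed 91 = 286.
Compare {W4, W5}: routing cost 154 + fixed 133 = 287.
All other subsets cost ≥ 282. Minimum total cost: 276.

276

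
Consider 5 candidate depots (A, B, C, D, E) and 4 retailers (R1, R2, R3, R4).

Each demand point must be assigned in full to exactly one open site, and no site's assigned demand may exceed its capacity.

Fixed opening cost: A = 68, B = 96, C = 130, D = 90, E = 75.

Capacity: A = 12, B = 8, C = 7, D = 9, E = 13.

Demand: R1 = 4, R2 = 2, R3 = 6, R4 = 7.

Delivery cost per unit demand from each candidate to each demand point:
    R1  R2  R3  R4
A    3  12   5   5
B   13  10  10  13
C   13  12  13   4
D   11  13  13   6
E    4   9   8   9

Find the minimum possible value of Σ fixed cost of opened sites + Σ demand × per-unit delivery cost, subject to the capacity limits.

256

Open {A, E}; cheapest assignment that respects the capacities:
  A (cap 12, load 11): R1, R4 — cost 4×3 + 7×5 = 47
  E (cap 13, load 8): R2, R3 — cost 2×9 + 6×8 = 66
  Shipping 113, fixed 143 → total 256.
  Any other capacity-feasible assignment to {A, E} ships for at least 113.
Compare {A, D}: its best feasible assignment gives total 266.
Compare {D, E}: its best feasible assignment gives total 289.
Every other set of open sites that can feasibly serve all demand totals ≥ 266 even under its best assignment. Minimum: 256.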